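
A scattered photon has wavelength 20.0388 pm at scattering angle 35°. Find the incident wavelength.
19.6000 pm

From λ' = λ + Δλ, we have λ = λ' - Δλ

First calculate the Compton shift:
Δλ = λ_C(1 - cos θ)
Δλ = 2.4263 × (1 - cos(35°))
Δλ = 2.4263 × 0.1808
Δλ = 0.4388 pm

Initial wavelength:
λ = λ' - Δλ
λ = 20.0388 - 0.4388
λ = 19.6000 pm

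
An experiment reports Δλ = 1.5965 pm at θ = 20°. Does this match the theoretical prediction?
No, inconsistent

Calculate the expected shift for θ = 20°:

Δλ_expected = λ_C(1 - cos(20°))
Δλ_expected = 2.4263 × (1 - cos(20°))
Δλ_expected = 2.4263 × 0.0603
Δλ_expected = 0.1463 pm

Given shift: 1.5965 pm
Expected shift: 0.1463 pm
Difference: 1.4501 pm

The values do not match. The given shift corresponds to θ ≈ 70.0°, not 20°.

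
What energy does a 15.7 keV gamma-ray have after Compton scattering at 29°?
15.6398 keV

First convert energy to wavelength:
λ = hc/E, with hc ≈ 1239.842 keV·pm (i.e. 1239.842 eV·nm)

For E = 15.7 keV = 15700 eV:
λ = 1239.842 keV·pm / 15.7 keV
λ = 78.9708 pm

Calculate the Compton shift:
Δλ = λ_C(1 - cos(29°)) = 2.4263 × 0.1254
Δλ = 0.3042 pm

Final wavelength:
λ' = 78.9708 + 0.3042 = 79.2750 pm

Final energy:
E' = hc/λ' = 1239.842 / 79.2750 = 15.6398 keV

(Intermediate values are shown rounded; full precision is carried through to the final answer.)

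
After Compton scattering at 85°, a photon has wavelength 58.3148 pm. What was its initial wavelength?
56.1000 pm

From λ' = λ + Δλ, we have λ = λ' - Δλ

First calculate the Compton shift:
Δλ = λ_C(1 - cos θ)
Δλ = 2.4263 × (1 - cos(85°))
Δλ = 2.4263 × 0.9128
Δλ = 2.2148 pm

Initial wavelength:
λ = λ' - Δλ
λ = 58.3148 - 2.2148
λ = 56.1000 pm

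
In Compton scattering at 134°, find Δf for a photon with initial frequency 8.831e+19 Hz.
4.837e+19 Hz (decrease)

Convert frequency to wavelength (c = 299792458 m/s):
λ₀ = c/f₀ = 299792458/8.831e+19 = 3.3947736e-12 m = 3.3948 pm

Calculate Compton shift:
Δλ = λ_C(1 - cos(134°)) = 4.1118 pm

Final wavelength:
λ' = λ₀ + Δλ = 3.3948 + 4.1118 = 7.5065 pm

Final frequency:
f' = c/λ' = 299792458/7.5065406e-12 = 3.9937499e+19 Hz

Frequency shift (decrease):
Δf = f₀ - f' = 8.831e+19 - 3.9937499e+19 = 4.837e+19 Hz

(Intermediate values are shown rounded; full precision is carried through to the final answer.)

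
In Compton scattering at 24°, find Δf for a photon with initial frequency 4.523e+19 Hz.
1.388e+18 Hz (decrease)

Convert frequency to wavelength (c = 299792458 m/s):
λ₀ = c/f₀ = 299792458/4.523e+19 = 6.6281773e-12 m = 6.6282 pm

Calculate Compton shift:
Δλ = λ_C(1 - cos(24°)) = 0.2098 pm

Final wavelength:
λ' = λ₀ + Δλ = 6.6282 + 0.2098 = 6.8379 pm

Final frequency:
f' = c/λ' = 299792458/6.8379428e-12 = 4.3842493e+19 Hz

Frequency shift (decrease):
Δf = f₀ - f' = 4.523e+19 - 4.3842493e+19 = 1.388e+18 Hz

(Intermediate values are shown rounded; full precision is carried through to the final answer.)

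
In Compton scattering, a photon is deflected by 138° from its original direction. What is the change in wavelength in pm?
4.2294 pm

Using the Compton scattering formula:
Δλ = λ_C(1 - cos θ)

where λ_C = h/(m_e·c) ≈ 2.4263 pm is the Compton wavelength of an electron.

For θ = 138°:
cos(138°) = -0.7431
1 - cos(138°) = 1.7431

Δλ = 2.4263 × 1.7431
Δλ = 4.2294 pm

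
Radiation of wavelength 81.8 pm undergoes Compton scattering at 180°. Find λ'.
86.6526 pm

Using the Compton formula: λ' = λ + λ_C(1 − cos θ)

For θ = 180°, cos θ = -1 (exact) = -1.0000, so:
1 − cos 180° = 1 − (-1) = 2.0000

Δλ = λ_C × 2.0000 = 2.4263 × 2.0000 = 4.8526 pm

λ' = 81.8 + 4.8526 = 86.6526 pm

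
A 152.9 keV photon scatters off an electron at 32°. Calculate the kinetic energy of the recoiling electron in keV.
6.6495 keV

By energy conservation: K_e = E_initial - E_final

First find the scattered photon energy:
Initial wavelength: λ = hc/E = 8.1088 pm
Compton shift: Δλ = λ_C(1 - cos(32°)) = 0.3687 pm
Final wavelength: λ' = 8.1088 + 0.3687 = 8.4775 pm
Final photon energy: E' = hc/λ' = 146.2505 keV

Electron kinetic energy:
K_e = E - E' = 152.9000 - 146.2505 = 6.6495 keV

(Intermediate values are shown rounded; full precision is carried through to the final answer.)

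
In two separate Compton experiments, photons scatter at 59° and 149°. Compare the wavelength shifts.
149° produces the larger shift by a factor of 3.830

Calculate both shifts using Δλ = λ_C(1 - cos θ):

For θ₁ = 59°:
Δλ₁ = 2.4263 × (1 - cos(59°))
Δλ₁ = 2.4263 × 0.4850
Δλ₁ = 1.1767 pm

For θ₂ = 149°:
Δλ₂ = 2.4263 × (1 - cos(149°))
Δλ₂ = 2.4263 × 1.8572
Δλ₂ = 4.5061 pm

The 149° angle produces the larger shift.
Ratio: 4.5061/1.1767 = 3.830

(Intermediate values are shown rounded; full precision is carried through to the final answer.)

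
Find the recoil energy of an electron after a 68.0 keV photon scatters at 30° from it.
1.1911 keV

By energy conservation: K_e = E_initial - E_final

First find the scattered photon energy:
Initial wavelength: λ = hc/E = 18.2330 pm
Compton shift: Δλ = λ_C(1 - cos(30°)) = 0.3251 pm
Final wavelength: λ' = 18.2330 + 0.3251 = 18.5580 pm
Final photon energy: E' = hc/λ' = 66.8089 keV

Electron kinetic energy:
K_e = E - E' = 68.0000 - 66.8089 = 1.1911 keV

(Intermediate values are shown rounded; full precision is carried through to the final answer.)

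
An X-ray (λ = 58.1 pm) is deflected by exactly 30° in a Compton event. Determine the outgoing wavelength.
58.4251 pm

Using the Compton formula: λ' = λ + λ_C(1 − cos θ)

For θ = 30°, cos θ = √3/2 (exact) ≈ 0.8660, so:
1 − cos 30° = 1 − (√3/2) ≈ 0.1340

Δλ = λ_C × 0.1340 = 2.4263 × 0.1340 = 0.3251 pm

λ' = 58.1 + 0.3251 = 58.4251 pm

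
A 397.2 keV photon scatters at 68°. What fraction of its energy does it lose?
0.3271 (or 32.71%)

Calculate initial and final photon energies:

Initial: E₀ = 397.2 keV → λ₀ = 3.1215 pm
Compton shift: Δλ = 1.5174 pm
Final wavelength: λ' = 4.6389 pm
Final energy: E' = 267.2734 keV

Fractional energy loss:
(E₀ - E')/E₀ = (397.2000 - 267.2734)/397.2000
= 129.9266/397.2000
= 0.3271
= 32.71%

(Intermediate values are shown rounded; full precision is carried through to the final answer.)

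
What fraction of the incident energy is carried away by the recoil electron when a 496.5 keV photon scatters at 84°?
0.4653 (or 46.53%)

Calculate initial and final photon energies:

Initial: E₀ = 496.5 keV → λ₀ = 2.4972 pm
Compton shift: Δλ = 2.1727 pm
Final wavelength: λ' = 4.6699 pm
Final energy: E' = 265.4990 keV

Fractional energy loss:
(E₀ - E')/E₀ = (496.5000 - 265.4990)/496.5000
= 231.0010/496.5000
= 0.4653
= 46.53%

(Intermediate values are shown rounded; full precision is carried through to the final answer.)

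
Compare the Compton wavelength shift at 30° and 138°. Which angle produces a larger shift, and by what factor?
138° produces the larger shift by a factor of 13.011

Calculate both shifts using Δλ = λ_C(1 - cos θ):

For θ₁ = 30°:
Δλ₁ = 2.4263 × (1 - cos(30°))
Δλ₁ = 2.4263 × 0.1340
Δλ₁ = 0.3251 pm

For θ₂ = 138°:
Δλ₂ = 2.4263 × (1 - cos(138°))
Δλ₂ = 2.4263 × 1.7431
Δλ₂ = 4.2294 pm

The 138° angle produces the larger shift.
Ratio: 4.2294/0.3251 = 13.011

(Intermediate values are shown rounded; full precision is carried through to the final answer.)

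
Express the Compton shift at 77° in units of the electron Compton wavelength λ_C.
0.7750 λ_C

The Compton shift formula is:
Δλ = λ_C(1 - cos θ)

Dividing both sides by λ_C:
Δλ/λ_C = 1 - cos θ

For θ = 77°:
Δλ/λ_C = 1 - cos(77°)
Δλ/λ_C = 1 - 0.2250
Δλ/λ_C = 0.7750

This means the shift is 0.7750 × λ_C = 1.8805 pm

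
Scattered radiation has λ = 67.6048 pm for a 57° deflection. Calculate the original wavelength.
66.5000 pm

From λ' = λ + Δλ, we have λ = λ' - Δλ

First calculate the Compton shift:
Δλ = λ_C(1 - cos θ)
Δλ = 2.4263 × (1 - cos(57°))
Δλ = 2.4263 × 0.4554
Δλ = 1.1048 pm

Initial wavelength:
λ = λ' - Δλ
λ = 67.6048 - 1.1048
λ = 66.5000 pm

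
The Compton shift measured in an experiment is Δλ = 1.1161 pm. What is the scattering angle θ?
57.32°

From the Compton formula Δλ = λ_C(1 - cos θ), we can solve for θ:

cos θ = 1 - Δλ/λ_C

Given:
- Δλ = 1.1161 pm
- λ_C = h/(m_e·c) ≈ 2.42631024 pm

cos θ = 1 - 1.1161/2.42631024
cos θ = 1 - 0.459999
cos θ = 0.540001

θ = arccos(0.540001)
θ = 57.32°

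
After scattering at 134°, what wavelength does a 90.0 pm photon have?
94.1118 pm

Using the Compton scattering formula:
λ' = λ + Δλ = λ + λ_C(1 - cos θ)

Given:
- Initial wavelength λ = 90.0 pm
- Scattering angle θ = 134°
- Compton wavelength λ_C ≈ 2.4263 pm

Calculate the shift:
Δλ = 2.4263 × (1 - cos(134°))
Δλ = 2.4263 × 1.6947
Δλ = 4.1118 pm

Final wavelength:
λ' = 90.0 + 4.1118 = 94.1118 pm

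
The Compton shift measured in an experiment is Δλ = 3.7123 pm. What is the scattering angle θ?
122.01°

From the Compton formula Δλ = λ_C(1 - cos θ), we can solve for θ:

cos θ = 1 - Δλ/λ_C

Given:
- Δλ = 3.7123 pm
- λ_C = h/(m_e·c) ≈ 2.42631024 pm

cos θ = 1 - 3.7123/2.42631024
cos θ = 1 - 1.530019
cos θ = -0.530019

θ = arccos(-0.530019)
θ = 122.01°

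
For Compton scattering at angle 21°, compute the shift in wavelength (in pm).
0.1612 pm

Using the Compton scattering formula:
Δλ = λ_C(1 - cos θ)

where λ_C = h/(m_e·c) ≈ 2.4263 pm is the Compton wavelength of an electron.

For θ = 21°:
cos(21°) = 0.9336
1 - cos(21°) = 0.0664

Δλ = 2.4263 × 0.0664
Δλ = 0.1612 pm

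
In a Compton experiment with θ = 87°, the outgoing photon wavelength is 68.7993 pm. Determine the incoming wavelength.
66.5000 pm

From λ' = λ + Δλ, we have λ = λ' - Δλ

First calculate the Compton shift:
Δλ = λ_C(1 - cos θ)
Δλ = 2.4263 × (1 - cos(87°))
Δλ = 2.4263 × 0.9477
Δλ = 2.2993 pm

Initial wavelength:
λ = λ' - Δλ
λ = 68.7993 - 2.2993
λ = 66.5000 pm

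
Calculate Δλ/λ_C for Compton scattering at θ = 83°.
0.8781 λ_C

The Compton shift formula is:
Δλ = λ_C(1 - cos θ)

Dividing both sides by λ_C:
Δλ/λ_C = 1 - cos θ

For θ = 83°:
Δλ/λ_C = 1 - cos(83°)
Δλ/λ_C = 1 - 0.1219
Δλ/λ_C = 0.8781

This means the shift is 0.8781 × λ_C = 2.1306 pm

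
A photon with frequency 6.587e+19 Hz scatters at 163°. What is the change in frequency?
3.363e+19 Hz (decrease)

Convert frequency to wavelength (c = 299792458 m/s):
λ₀ = c/f₀ = 299792458/6.587e+19 = 4.5512746e-12 m = 4.5513 pm

Calculate Compton shift:
Δλ = λ_C(1 - cos(163°)) = 4.7466 pm

Final wavelength:
λ' = λ₀ + Δλ = 4.5513 + 4.7466 = 9.2979 pm

Final frequency:
f' = c/λ' = 299792458/9.2978769e-12 = 3.2243109e+19 Hz

Frequency shift (decrease):
Δf = f₀ - f' = 6.587e+19 - 3.2243109e+19 = 3.363e+19 Hz

(Intermediate values are shown rounded; full precision is carried through to the final answer.)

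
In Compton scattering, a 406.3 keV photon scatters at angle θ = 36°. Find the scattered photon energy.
352.7362 keV

First convert energy to wavelength:
λ = hc/E, with hc ≈ 1239.842 keV·pm (i.e. 1239.842 eV·nm)

For E = 406.3 keV = 406300 eV:
λ = 1239.842 keV·pm / 406.3 keV
λ = 3.0515 pm

Calculate the Compton shift:
Δλ = λ_C(1 - cos(36°)) = 2.4263 × 0.1910
Δλ = 0.4634 pm

Final wavelength:
λ' = 3.0515 + 0.4634 = 3.5149 pm

Final energy:
E' = hc/λ' = 1239.842 / 3.5149 = 352.7362 keV

(Intermediate values are shown rounded; full precision is carried through to the final answer.)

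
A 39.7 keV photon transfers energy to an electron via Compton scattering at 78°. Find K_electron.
2.3014 keV

By energy conservation: K_e = E_initial - E_final

First find the scattered photon energy:
Initial wavelength: λ = hc/E = 31.2303 pm
Compton shift: Δλ = λ_C(1 - cos(78°)) = 1.9219 pm
Final wavelength: λ' = 31.2303 + 1.9219 = 33.1521 pm
Final photon energy: E' = hc/λ' = 37.3986 keV

Electron kinetic energy:
K_e = E - E' = 39.7000 - 37.3986 = 2.3014 keV

(Intermediate values are shown rounded; full precision is carried through to the final answer.)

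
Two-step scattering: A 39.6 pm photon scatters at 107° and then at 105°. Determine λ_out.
45.7900 pm

Apply Compton shift twice:

First scattering at θ₁ = 107°:
Δλ₁ = λ_C(1 - cos(107°))
Δλ₁ = 2.4263 × 1.2924
Δλ₁ = 3.1357 pm

After first scattering:
λ₁ = 39.6 + 3.1357 = 42.7357 pm

Second scattering at θ₂ = 105°:
Δλ₂ = λ_C(1 - cos(105°))
Δλ₂ = 2.4263 × 1.2588
Δλ₂ = 3.0543 pm

Final wavelength:
λ₂ = 42.7357 + 3.0543 = 45.7900 pm

Total shift: Δλ_total = 3.1357 + 3.0543 = 6.1900 pm

(Intermediate values are shown rounded; full precision is carried through to the final answer.)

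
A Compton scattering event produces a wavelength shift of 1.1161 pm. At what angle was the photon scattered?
57.32°

From the Compton formula Δλ = λ_C(1 - cos θ), we can solve for θ:

cos θ = 1 - Δλ/λ_C

Given:
- Δλ = 1.1161 pm
- λ_C = h/(m_e·c) ≈ 2.42631024 pm

cos θ = 1 - 1.1161/2.42631024
cos θ = 1 - 0.459999
cos θ = 0.540001

θ = arccos(0.540001)
θ = 57.32°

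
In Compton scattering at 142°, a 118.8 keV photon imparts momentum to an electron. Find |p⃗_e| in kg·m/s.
1.0261e-22 kg·m/s

The electron is initially at rest, so by conservation of momentum:
p⃗_e = p⃗₀ − p⃗'  (incident photon momentum minus scattered photon momentum)

Photon momentum magnitudes (p = h/λ = E/c):
λ₀ = hc/E₀ = 10.4364 pm → p₀ = h/λ₀ = 6.3490e-23 kg·m/s
Δλ = λ_C(1 − cos 142°) = 4.3383 pm
λ' = 14.7746 pm → p' = h/λ' = 4.4848e-23 kg·m/s

The scattered photon makes angle θ = 142° with the incident direction, so by the law of cosines:
|p⃗_e|² = p₀² + p'² − 2p₀p'cos θ
|p⃗_e|² = (6.3490e-23)² + (4.4848e-23)² − 2·6.3490e-23·4.4848e-23·cos(142°)
|p⃗_e| = 1.0261e-22 kg·m/s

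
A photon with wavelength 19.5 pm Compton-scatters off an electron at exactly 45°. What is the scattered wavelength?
20.2106 pm

Using the Compton formula: λ' = λ + λ_C(1 − cos θ)

For θ = 45°, cos θ = √2/2 (exact) ≈ 0.7071, so:
1 − cos 45° = 1 − (√2/2) ≈ 0.2929

Δλ = λ_C × 0.2929 = 2.4263 × 0.2929 = 0.7106 pm

λ' = 19.5 + 0.7106 = 20.2106 pm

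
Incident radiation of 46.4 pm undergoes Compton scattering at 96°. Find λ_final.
49.0799 pm

Using the Compton scattering formula:
λ' = λ + Δλ = λ + λ_C(1 - cos θ)

Given:
- Initial wavelength λ = 46.4 pm
- Scattering angle θ = 96°
- Compton wavelength λ_C ≈ 2.4263 pm

Calculate the shift:
Δλ = 2.4263 × (1 - cos(96°))
Δλ = 2.4263 × 1.1045
Δλ = 2.6799 pm

Final wavelength:
λ' = 46.4 + 2.6799 = 49.0799 pm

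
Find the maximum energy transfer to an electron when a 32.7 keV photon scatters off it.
3.7102 keV

Maximum energy transfer occurs at θ = 180° (backscattering).

Initial photon: E₀ = 32.7 keV → λ₀ = 37.9157 pm

Maximum Compton shift (at 180°):
Δλ_max = 2λ_C = 2 × 2.4263 = 4.8526 pm

Final wavelength:
λ' = 37.9157 + 4.8526 = 42.7683 pm

Minimum photon energy (maximum energy to electron):
E'_min = hc/λ' = 28.9898 keV

Maximum electron kinetic energy:
K_max = E₀ - E'_min = 32.7000 - 28.9898 = 3.7102 keV

(Intermediate values are shown rounded; full precision is carried through to the final answer.)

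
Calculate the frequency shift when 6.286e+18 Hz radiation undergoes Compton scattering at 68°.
1.938e+17 Hz (decrease)

Convert frequency to wavelength (c = 299792458 m/s):
λ₀ = c/f₀ = 299792458/6.286e+18 = 4.7692087e-11 m = 47.6921 pm

Calculate Compton shift:
Δλ = λ_C(1 - cos(68°)) = 1.5174 pm

Final wavelength:
λ' = λ₀ + Δλ = 47.6921 + 1.5174 = 49.2095 pm

Final frequency:
f' = c/λ' = 299792458/4.9209485e-11 = 6.0921681e+18 Hz

Frequency shift (decrease):
Δf = f₀ - f' = 6.286e+18 - 6.0921681e+18 = 1.938e+17 Hz

(Intermediate values are shown rounded; full precision is carried through to the final answer.)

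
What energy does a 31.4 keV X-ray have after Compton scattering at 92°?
29.5226 keV

First convert energy to wavelength:
λ = hc/E, with hc ≈ 1239.842 keV·pm (i.e. 1239.842 eV·nm)

For E = 31.4 keV = 31400 eV:
λ = 1239.842 keV·pm / 31.4 keV
λ = 39.4854 pm

Calculate the Compton shift:
Δλ = λ_C(1 - cos(92°)) = 2.4263 × 1.0349
Δλ = 2.5110 pm

Final wavelength:
λ' = 39.4854 + 2.5110 = 41.9964 pm

Final energy:
E' = hc/λ' = 1239.842 / 41.9964 = 29.5226 keV

(Intermediate values are shown rounded; full precision is carried through to the final answer.)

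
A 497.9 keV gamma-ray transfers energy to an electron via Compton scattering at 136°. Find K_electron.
311.7877 keV

By energy conservation: K_e = E_initial - E_final

First find the scattered photon energy:
Initial wavelength: λ = hc/E = 2.4901 pm
Compton shift: Δλ = λ_C(1 - cos(136°)) = 4.1717 pm
Final wavelength: λ' = 2.4901 + 4.1717 = 6.6618 pm
Final photon energy: E' = hc/λ' = 186.1123 keV

Electron kinetic energy:
K_e = E - E' = 497.9000 - 186.1123 = 311.7877 keV

(Intermediate values are shown rounded; full precision is carried through to the final answer.)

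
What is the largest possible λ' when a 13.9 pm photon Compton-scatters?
18.7526 pm (at θ = 180°)

The Compton shift is Δλ = λ_C(1 − cos θ).

Since cos θ ranges from −1 to 1, the factor (1 − cos θ) ranges from 0 to 2; the maximum shift occurs at θ = 180° (backscattering):
Δλ_max = 2λ_C = 2 × 2.4263 pm = 4.8526 pm

Maximum scattered wavelength:
λ'_max = λ₀ + Δλ_max = 13.9 + 4.8526 = 18.7526 pm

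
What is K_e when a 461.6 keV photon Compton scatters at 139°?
283.0368 keV

By energy conservation: K_e = E_initial - E_final

First find the scattered photon energy:
Initial wavelength: λ = hc/E = 2.6860 pm
Compton shift: Δλ = λ_C(1 - cos(139°)) = 4.2575 pm
Final wavelength: λ' = 2.6860 + 4.2575 = 6.9434 pm
Final photon energy: E' = hc/λ' = 178.5632 keV

Electron kinetic energy:
K_e = E - E' = 461.6000 - 178.5632 = 283.0368 keV

(Intermediate values are shown rounded; full precision is carried through to the final answer.)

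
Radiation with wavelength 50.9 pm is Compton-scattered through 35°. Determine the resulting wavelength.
51.3388 pm

Using the Compton scattering formula:
λ' = λ + Δλ = λ + λ_C(1 - cos θ)

Given:
- Initial wavelength λ = 50.9 pm
- Scattering angle θ = 35°
- Compton wavelength λ_C ≈ 2.4263 pm

Calculate the shift:
Δλ = 2.4263 × (1 - cos(35°))
Δλ = 2.4263 × 0.1808
Δλ = 0.4388 pm

Final wavelength:
λ' = 50.9 + 0.4388 = 51.3388 pm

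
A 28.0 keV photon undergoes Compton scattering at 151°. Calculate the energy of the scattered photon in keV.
25.3918 keV

First convert energy to wavelength:
λ = hc/E, with hc ≈ 1239.842 keV·pm (i.e. 1239.842 eV·nm)

For E = 28.0 keV = 28000 eV:
λ = 1239.842 keV·pm / 28.0 keV
λ = 44.2801 pm

Calculate the Compton shift:
Δλ = λ_C(1 - cos(151°)) = 2.4263 × 1.8746
Δλ = 4.5484 pm

Final wavelength:
λ' = 44.2801 + 4.5484 = 48.8285 pm

Final energy:
E' = hc/λ' = 1239.842 / 48.8285 = 25.3918 keV

(Intermediate values are shown rounded; full precision is carried through to the final answer.)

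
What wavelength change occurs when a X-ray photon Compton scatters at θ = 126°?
3.8525 pm

Using the Compton scattering formula:
Δλ = λ_C(1 - cos θ)

where λ_C = h/(m_e·c) ≈ 2.4263 pm is the Compton wavelength of an electron.

For θ = 126°:
cos(126°) = -0.5878
1 - cos(126°) = 1.5878

Δλ = 2.4263 × 1.5878
Δλ = 3.8525 pm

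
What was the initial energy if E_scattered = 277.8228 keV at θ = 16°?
283.8000 keV

Convert final energy to wavelength (hc ≈ 1239.842 keV·pm):
λ' = hc/E' = 1239.842 / 277.8228 = 4.4627 pm

Calculate the Compton shift:
Δλ = λ_C(1 - cos(16°))
Δλ = 2.4263 × (1 - cos(16°))
Δλ = 0.0940 pm

Initial wavelength:
λ = λ' - Δλ = 4.4627 - 0.0940 = 4.3687 pm

Initial energy:
E = hc/λ = 1239.842 / 4.3687 = 283.8000 keV

(Intermediate values are shown rounded; full precision is carried through to the final answer.)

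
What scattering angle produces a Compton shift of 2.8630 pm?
100.37°

From the Compton formula Δλ = λ_C(1 - cos θ), we can solve for θ:

cos θ = 1 - Δλ/λ_C

Given:
- Δλ = 2.8630 pm
- λ_C = h/(m_e·c) ≈ 2.42631024 pm

cos θ = 1 - 2.8630/2.42631024
cos θ = 1 - 1.179981
cos θ = -0.179981

θ = arccos(-0.179981)
θ = 100.37°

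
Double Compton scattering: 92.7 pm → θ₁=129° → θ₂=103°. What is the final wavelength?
99.6253 pm

Apply Compton shift twice:

First scattering at θ₁ = 129°:
Δλ₁ = λ_C(1 - cos(129°))
Δλ₁ = 2.4263 × 1.6293
Δλ₁ = 3.9532 pm

After first scattering:
λ₁ = 92.7 + 3.9532 = 96.6532 pm

Second scattering at θ₂ = 103°:
Δλ₂ = λ_C(1 - cos(103°))
Δλ₂ = 2.4263 × 1.2250
Δλ₂ = 2.9721 pm

Final wavelength:
λ₂ = 96.6532 + 2.9721 = 99.6253 pm

Total shift: Δλ_total = 3.9532 + 2.9721 = 6.9253 pm

(Intermediate values are shown rounded; full precision is carried through to the final answer.)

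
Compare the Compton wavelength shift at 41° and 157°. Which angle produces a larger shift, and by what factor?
157° produces the larger shift by a factor of 7.830

Calculate both shifts using Δλ = λ_C(1 - cos θ):

For θ₁ = 41°:
Δλ₁ = 2.4263 × (1 - cos(41°))
Δλ₁ = 2.4263 × 0.2453
Δλ₁ = 0.5952 pm

For θ₂ = 157°:
Δλ₂ = 2.4263 × (1 - cos(157°))
Δλ₂ = 2.4263 × 1.9205
Δλ₂ = 4.6597 pm

The 157° angle produces the larger shift.
Ratio: 4.6597/0.5952 = 7.830

(Intermediate values are shown rounded; full precision is carried through to the final answer.)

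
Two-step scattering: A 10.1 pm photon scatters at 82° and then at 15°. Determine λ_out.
12.2713 pm

Apply Compton shift twice:

First scattering at θ₁ = 82°:
Δλ₁ = λ_C(1 - cos(82°))
Δλ₁ = 2.4263 × 0.8608
Δλ₁ = 2.0886 pm

After first scattering:
λ₁ = 10.1 + 2.0886 = 12.1886 pm

Second scattering at θ₂ = 15°:
Δλ₂ = λ_C(1 - cos(15°))
Δλ₂ = 2.4263 × 0.0341
Δλ₂ = 0.0827 pm

Final wavelength:
λ₂ = 12.1886 + 0.0827 = 12.2713 pm

Total shift: Δλ_total = 2.0886 + 0.0827 = 2.1713 pm

(Intermediate values are shown rounded; full precision is carried through to the final answer.)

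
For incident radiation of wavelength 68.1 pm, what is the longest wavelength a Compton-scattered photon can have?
72.9526 pm (at θ = 180°)

The Compton shift is Δλ = λ_C(1 − cos θ).

Since cos θ ranges from −1 to 1, the factor (1 − cos θ) ranges from 0 to 2; the maximum shift occurs at θ = 180° (backscattering):
Δλ_max = 2λ_C = 2 × 2.4263 pm = 4.8526 pm

Maximum scattered wavelength:
λ'_max = λ₀ + Δλ_max = 68.1 + 4.8526 = 72.9526 pm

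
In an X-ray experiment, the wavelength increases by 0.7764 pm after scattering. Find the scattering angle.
47.16°

From the Compton formula Δλ = λ_C(1 - cos θ), we can solve for θ:

cos θ = 1 - Δλ/λ_C

Given:
- Δλ = 0.7764 pm
- λ_C = h/(m_e·c) ≈ 2.42631024 pm

cos θ = 1 - 0.7764/2.42631024
cos θ = 1 - 0.319992
cos θ = 0.680008

θ = arccos(0.680008)
θ = 47.16°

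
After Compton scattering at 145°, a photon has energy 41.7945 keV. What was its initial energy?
49.1000 keV

Convert final energy to wavelength (hc ≈ 1239.842 keV·pm):
λ' = hc/E' = 1239.842 / 41.7945 = 29.6652 pm

Calculate the Compton shift:
Δλ = λ_C(1 - cos(145°))
Δλ = 2.4263 × (1 - cos(145°))
Δλ = 4.4138 pm

Initial wavelength:
λ = λ' - Δλ = 29.6652 - 4.4138 = 25.2514 pm

Initial energy:
E = hc/λ = 1239.842 / 25.2514 = 49.1000 keV

(Intermediate values are shown rounded; full precision is carried through to the final answer.)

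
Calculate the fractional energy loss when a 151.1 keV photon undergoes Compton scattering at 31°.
0.0405 (or 4.05%)

Calculate initial and final photon energies:

Initial: E₀ = 151.1 keV → λ₀ = 8.2054 pm
Compton shift: Δλ = 0.3466 pm
Final wavelength: λ' = 8.5520 pm
Final energy: E' = 144.9769 keV

Fractional energy loss:
(E₀ - E')/E₀ = (151.1000 - 144.9769)/151.1000
= 6.1231/151.1000
= 0.0405
= 4.05%

(Intermediate values are shown rounded; full precision is carried through to the final answer.)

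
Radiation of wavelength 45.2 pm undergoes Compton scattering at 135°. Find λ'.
49.3420 pm

Using the Compton formula: λ' = λ + λ_C(1 − cos θ)

For θ = 135°, cos θ = -√2/2 (exact) ≈ -0.7071, so:
1 − cos 135° = 1 − (-√2/2) ≈ 1.7071

Δλ = λ_C × 1.7071 = 2.4263 × 1.7071 = 4.1420 pm

λ' = 45.2 + 4.1420 = 49.3420 pm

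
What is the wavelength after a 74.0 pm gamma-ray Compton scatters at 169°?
78.8080 pm

Using the Compton scattering formula:
λ' = λ + Δλ = λ + λ_C(1 - cos θ)

Given:
- Initial wavelength λ = 74.0 pm
- Scattering angle θ = 169°
- Compton wavelength λ_C ≈ 2.4263 pm

Calculate the shift:
Δλ = 2.4263 × (1 - cos(169°))
Δλ = 2.4263 × 1.9816
Δλ = 4.8080 pm

Final wavelength:
λ' = 74.0 + 4.8080 = 78.8080 pm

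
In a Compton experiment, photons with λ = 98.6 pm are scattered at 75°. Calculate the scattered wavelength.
100.3983 pm

Using the Compton scattering formula:
λ' = λ + Δλ = λ + λ_C(1 - cos θ)

Given:
- Initial wavelength λ = 98.6 pm
- Scattering angle θ = 75°
- Compton wavelength λ_C ≈ 2.4263 pm

Calculate the shift:
Δλ = 2.4263 × (1 - cos(75°))
Δλ = 2.4263 × 0.7412
Δλ = 1.7983 pm

Final wavelength:
λ' = 98.6 + 1.7983 = 100.3983 pm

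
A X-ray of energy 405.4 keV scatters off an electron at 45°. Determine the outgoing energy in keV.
328.9606 keV

First convert energy to wavelength:
λ = hc/E, with hc ≈ 1239.842 keV·pm (i.e. 1239.842 eV·nm)

For E = 405.4 keV = 405400 eV:
λ = 1239.842 keV·pm / 405.4 keV
λ = 3.0583 pm

Calculate the Compton shift:
Δλ = λ_C(1 - cos(45°)) = 2.4263 × 0.2929
Δλ = 0.7106 pm

Final wavelength:
λ' = 3.0583 + 0.7106 = 3.7690 pm

Final energy:
E' = hc/λ' = 1239.842 / 3.7690 = 328.9606 keV

(Intermediate values are shown rounded; full precision is carried through to the final answer.)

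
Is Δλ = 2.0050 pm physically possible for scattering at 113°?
No, inconsistent

Calculate the expected shift for θ = 113°:

Δλ_expected = λ_C(1 - cos(113°))
Δλ_expected = 2.4263 × (1 - cos(113°))
Δλ_expected = 2.4263 × 1.3907
Δλ_expected = 3.3743 pm

Given shift: 2.0050 pm
Expected shift: 3.3743 pm
Difference: 1.3694 pm

The values do not match. The given shift corresponds to θ ≈ 80.0°, not 113°.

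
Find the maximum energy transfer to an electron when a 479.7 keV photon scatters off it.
312.9927 keV

Maximum energy transfer occurs at θ = 180° (backscattering).

Initial photon: E₀ = 479.7 keV → λ₀ = 2.5846 pm

Maximum Compton shift (at 180°):
Δλ_max = 2λ_C = 2 × 2.4263 = 4.8526 pm

Final wavelength:
λ' = 2.5846 + 4.8526 = 7.4372 pm

Minimum photon energy (maximum energy to electron):
E'_min = hc/λ' = 166.7073 keV

Maximum electron kinetic energy:
K_max = E₀ - E'_min = 479.7000 - 166.7073 = 312.9927 keV

(Intermediate values are shown rounded; full precision is carried through to the final answer.)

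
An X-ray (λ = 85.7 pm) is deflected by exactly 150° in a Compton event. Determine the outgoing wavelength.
90.2276 pm

Using the Compton formula: λ' = λ + λ_C(1 − cos θ)

For θ = 150°, cos θ = -√3/2 (exact) ≈ -0.8660, so:
1 − cos 150° = 1 − (-√3/2) ≈ 1.8660

Δλ = λ_C × 1.8660 = 2.4263 × 1.8660 = 4.5276 pm

λ' = 85.7 + 4.5276 = 90.2276 pm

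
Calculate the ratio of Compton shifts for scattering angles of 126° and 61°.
126° produces the larger shift by a factor of 3.082

Calculate both shifts using Δλ = λ_C(1 - cos θ):

For θ₁ = 61°:
Δλ₁ = 2.4263 × (1 - cos(61°))
Δλ₁ = 2.4263 × 0.5152
Δλ₁ = 1.2500 pm

For θ₂ = 126°:
Δλ₂ = 2.4263 × (1 - cos(126°))
Δλ₂ = 2.4263 × 1.5878
Δλ₂ = 3.8525 pm

The 126° angle produces the larger shift.
Ratio: 3.8525/1.2500 = 3.082

(Intermediate values are shown rounded; full precision is carried through to the final answer.)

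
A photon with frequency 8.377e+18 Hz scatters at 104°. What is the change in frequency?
6.506e+17 Hz (decrease)

Convert frequency to wavelength (c = 299792458 m/s):
λ₀ = c/f₀ = 299792458/8.377e+18 = 3.5787568e-11 m = 35.7876 pm

Calculate Compton shift:
Δλ = λ_C(1 - cos(104°)) = 3.0133 pm

Final wavelength:
λ' = λ₀ + Δλ = 35.7876 + 3.0133 = 38.8009 pm

Final frequency:
f' = c/λ' = 299792458/3.8800856e-11 = 7.7264393e+18 Hz

Frequency shift (decrease):
Δf = f₀ - f' = 8.377e+18 - 7.7264393e+18 = 6.506e+17 Hz

(Intermediate values are shown rounded; full precision is carried through to the final answer.)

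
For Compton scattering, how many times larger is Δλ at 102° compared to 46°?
102° produces the larger shift by a factor of 3.956

Calculate both shifts using Δλ = λ_C(1 - cos θ):

For θ₁ = 46°:
Δλ₁ = 2.4263 × (1 - cos(46°))
Δλ₁ = 2.4263 × 0.3053
Δλ₁ = 0.7409 pm

For θ₂ = 102°:
Δλ₂ = 2.4263 × (1 - cos(102°))
Δλ₂ = 2.4263 × 1.2079
Δλ₂ = 2.9308 pm

The 102° angle produces the larger shift.
Ratio: 2.9308/0.7409 = 3.956

(Intermediate values are shown rounded; full precision is carried through to the final answer.)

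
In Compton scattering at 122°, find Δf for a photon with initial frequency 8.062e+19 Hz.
4.027e+19 Hz (decrease)

Convert frequency to wavelength (c = 299792458 m/s):
λ₀ = c/f₀ = 299792458/8.062e+19 = 3.7185867e-12 m = 3.7186 pm

Calculate Compton shift:
Δλ = λ_C(1 - cos(122°)) = 3.7121 pm

Final wavelength:
λ' = λ₀ + Δλ = 3.7186 + 3.7121 = 7.4306 pm

Final frequency:
f' = c/λ' = 299792458/7.4306454e-12 = 4.0345413e+19 Hz

Frequency shift (decrease):
Δf = f₀ - f' = 8.062e+19 - 4.0345413e+19 = 4.027e+19 Hz

(Intermediate values are shown rounded; full precision is carried through to the final answer.)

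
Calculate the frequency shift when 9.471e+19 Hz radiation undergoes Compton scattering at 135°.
5.368e+19 Hz (decrease)

Convert frequency to wavelength (c = 299792458 m/s):
λ₀ = c/f₀ = 299792458/9.471e+19 = 3.1653728e-12 m = 3.1654 pm

Calculate Compton shift:
Δλ = λ_C(1 - cos(135°)) = 4.1420 pm

Final wavelength:
λ' = λ₀ + Δλ = 3.1654 + 4.1420 = 7.3073 pm

Final frequency:
f' = c/λ' = 299792458/7.3073435e-12 = 4.1026190e+19 Hz

Frequency shift (decrease):
Δf = f₀ - f' = 9.471e+19 - 4.1026190e+19 = 5.368e+19 Hz

(Intermediate values are shown rounded; full precision is carried through to the final answer.)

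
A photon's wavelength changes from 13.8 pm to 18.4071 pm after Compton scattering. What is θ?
154.00°

First find the wavelength shift:
Δλ = λ' - λ = 18.4071 - 13.8 = 4.6071 pm

Using Δλ = λ_C(1 - cos θ), with λ_C = h/(m_e·c) ≈ 2.42631024 pm:
cos θ = 1 - Δλ/λ_C
cos θ = 1 - 4.6071/2.42631024
cos θ = -0.898809

θ = arccos(-0.898809)
θ = 154.00°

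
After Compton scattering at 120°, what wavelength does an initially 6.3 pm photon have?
9.9395 pm

Using the Compton formula: λ' = λ + λ_C(1 − cos θ)

For θ = 120°, cos θ = -1/2 (exact) = -0.5000, so:
1 − cos 120° = 1 − (-1/2) = 1.5000

Δλ = λ_C × 1.5000 = 2.4263 × 1.5000 = 3.6395 pm

λ' = 6.3 + 3.6395 = 9.9395 pm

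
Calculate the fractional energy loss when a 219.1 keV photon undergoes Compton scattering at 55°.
0.1546 (or 15.46%)

Calculate initial and final photon energies:

Initial: E₀ = 219.1 keV → λ₀ = 5.6588 pm
Compton shift: Δλ = 1.0346 pm
Final wavelength: λ' = 6.6934 pm
Final energy: E' = 185.2327 keV

Fractional energy loss:
(E₀ - E')/E₀ = (219.1000 - 185.2327)/219.1000
= 33.8673/219.1000
= 0.1546
= 15.46%

(Intermediate values are shown rounded; full precision is carried through to the final answer.)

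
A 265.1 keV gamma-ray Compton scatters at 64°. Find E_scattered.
205.2865 keV

First convert energy to wavelength:
λ = hc/E, with hc ≈ 1239.842 keV·pm (i.e. 1239.842 eV·nm)

For E = 265.1 keV = 265100 eV:
λ = 1239.842 keV·pm / 265.1 keV
λ = 4.6769 pm

Calculate the Compton shift:
Δλ = λ_C(1 - cos(64°)) = 2.4263 × 0.5616
Δλ = 1.3627 pm

Final wavelength:
λ' = 4.6769 + 1.3627 = 6.0396 pm

Final energy:
E' = hc/λ' = 1239.842 / 6.0396 = 205.2865 keV

(Intermediate values are shown rounded; full precision is carried through to the final answer.)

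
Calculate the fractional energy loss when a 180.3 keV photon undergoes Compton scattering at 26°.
0.0345 (or 3.45%)

Calculate initial and final photon energies:

Initial: E₀ = 180.3 keV → λ₀ = 6.8766 pm
Compton shift: Δλ = 0.2456 pm
Final wavelength: λ' = 7.1221 pm
Final energy: E' = 174.0836 keV

Fractional energy loss:
(E₀ - E')/E₀ = (180.3000 - 174.0836)/180.3000
= 6.2164/180.3000
= 0.0345
= 3.45%

(Intermediate values are shown rounded; full precision is carried through to the final answer.)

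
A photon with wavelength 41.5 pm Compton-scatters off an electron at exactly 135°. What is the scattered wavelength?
45.6420 pm

Using the Compton formula: λ' = λ + λ_C(1 − cos θ)

For θ = 135°, cos θ = -√2/2 (exact) ≈ -0.7071, so:
1 − cos 135° = 1 − (-√2/2) ≈ 1.7071

Δλ = λ_C × 1.7071 = 2.4263 × 1.7071 = 4.1420 pm

λ' = 41.5 + 4.1420 = 45.6420 pm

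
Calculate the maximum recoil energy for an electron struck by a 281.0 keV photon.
147.1781 keV

Maximum energy transfer occurs at θ = 180° (backscattering).

Initial photon: E₀ = 281.0 keV → λ₀ = 4.4122 pm

Maximum Compton shift (at 180°):
Δλ_max = 2λ_C = 2 × 2.4263 = 4.8526 pm

Final wavelength:
λ' = 4.4122 + 4.8526 = 9.2649 pm

Minimum photon energy (maximum energy to electron):
E'_min = hc/λ' = 133.8219 keV

Maximum electron kinetic energy:
K_max = E₀ - E'_min = 281.0000 - 133.8219 = 147.1781 keV

(Intermediate values are shown rounded; full precision is carried through to the final answer.)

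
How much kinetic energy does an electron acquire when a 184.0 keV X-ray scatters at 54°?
23.7813 keV

By energy conservation: K_e = E_initial - E_final

First find the scattered photon energy:
Initial wavelength: λ = hc/E = 6.7383 pm
Compton shift: Δλ = λ_C(1 - cos(54°)) = 1.0002 pm
Final wavelength: λ' = 6.7383 + 1.0002 = 7.7384 pm
Final photon energy: E' = hc/λ' = 160.2187 keV

Electron kinetic energy:
K_e = E - E' = 184.0000 - 160.2187 = 23.7813 keV

(Intermediate values are shown rounded; full precision is carried through to the final answer.)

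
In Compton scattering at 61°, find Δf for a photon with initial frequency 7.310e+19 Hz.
1.708e+19 Hz (decrease)

Convert frequency to wavelength (c = 299792458 m/s):
λ₀ = c/f₀ = 299792458/7.310e+19 = 4.1011280e-12 m = 4.1011 pm

Calculate Compton shift:
Δλ = λ_C(1 - cos(61°)) = 1.2500 pm

Final wavelength:
λ' = λ₀ + Δλ = 4.1011 + 1.2500 = 5.3511 pm

Final frequency:
f' = c/λ' = 299792458/5.3511397e-12 = 5.6024039e+19 Hz

Frequency shift (decrease):
Δf = f₀ - f' = 7.310e+19 - 5.6024039e+19 = 1.708e+19 Hz

(Intermediate values are shown rounded; full precision is carried through to the final answer.)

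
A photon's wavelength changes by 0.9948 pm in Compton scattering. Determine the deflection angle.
53.84°

From the Compton formula Δλ = λ_C(1 - cos θ), we can solve for θ:

cos θ = 1 - Δλ/λ_C

Given:
- Δλ = 0.9948 pm
- λ_C = h/(m_e·c) ≈ 2.42631024 pm

cos θ = 1 - 0.9948/2.42631024
cos θ = 1 - 0.410005
cos θ = 0.589995

θ = arccos(0.589995)
θ = 53.84°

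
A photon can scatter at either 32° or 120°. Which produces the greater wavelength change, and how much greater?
120° produces the larger shift by a factor of 9.872

Calculate both shifts using Δλ = λ_C(1 - cos θ):

For θ₁ = 32°:
Δλ₁ = 2.4263 × (1 - cos(32°))
Δλ₁ = 2.4263 × 0.1520
Δλ₁ = 0.3687 pm

For θ₂ = 120°:
Δλ₂ = 2.4263 × (1 - cos(120°))
Δλ₂ = 2.4263 × 1.5000
Δλ₂ = 3.6395 pm

The 120° angle produces the larger shift.
Ratio: 3.6395/0.3687 = 9.872

(Intermediate values are shown rounded; full precision is carried through to the final answer.)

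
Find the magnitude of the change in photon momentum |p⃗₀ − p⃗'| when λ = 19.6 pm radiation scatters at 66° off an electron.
3.5618e-23 kg·m/s

Photon momentum magnitude is p = h/λ.

Initial momentum:
p₀ = h/λ = 6.6261e-34/1.9600e-11 = 3.3806e-23 kg·m/s

After scattering:
λ' = λ + Δλ = 19.6 + 1.4394 = 21.0394 pm
p' = h/λ' = 6.6261e-34/2.1039e-11 = 3.1494e-23 kg·m/s

Momentum is a vector; the scattered photon's direction makes angle θ = 66° with the incident direction. The magnitude of the vector change Δp⃗ = p⃗₀ − p⃗' is found from the law of cosines:
|Δp⃗|² = p₀² + p'² − 2p₀p'cos θ
|Δp⃗|² = (3.3806e-23)² + (3.1494e-23)² − 2·3.3806e-23·3.1494e-23·cos(66°)
|Δp⃗| = 3.5618e-23 kg·m/s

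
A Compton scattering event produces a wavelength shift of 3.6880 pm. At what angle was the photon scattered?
121.33°

From the Compton formula Δλ = λ_C(1 - cos θ), we can solve for θ:

cos θ = 1 - Δλ/λ_C

Given:
- Δλ = 3.6880 pm
- λ_C = h/(m_e·c) ≈ 2.42631024 pm

cos θ = 1 - 3.6880/2.42631024
cos θ = 1 - 1.520003
cos θ = -0.520003

θ = arccos(-0.520003)
θ = 121.33°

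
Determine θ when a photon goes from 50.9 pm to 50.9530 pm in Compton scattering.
12.00°

First find the wavelength shift:
Δλ = λ' - λ = 50.9530 - 50.9 = 0.0530 pm

Using Δλ = λ_C(1 - cos θ), with λ_C = h/(m_e·c) ≈ 2.42631024 pm:
cos θ = 1 - Δλ/λ_C
cos θ = 1 - 0.0530/2.42631024
cos θ = 0.978156

θ = arccos(0.978156)
θ = 12.00°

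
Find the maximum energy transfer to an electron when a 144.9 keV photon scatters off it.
52.4377 keV

Maximum energy transfer occurs at θ = 180° (backscattering).

Initial photon: E₀ = 144.9 keV → λ₀ = 8.5565 pm

Maximum Compton shift (at 180°):
Δλ_max = 2λ_C = 2 × 2.4263 = 4.8526 pm

Final wavelength:
λ' = 8.5565 + 4.8526 = 13.4092 pm

Minimum photon energy (maximum energy to electron):
E'_min = hc/λ' = 92.4623 keV

Maximum electron kinetic energy:
K_max = E₀ - E'_min = 144.9000 - 92.4623 = 52.4377 keV

(Intermediate values are shown rounded; full precision is carried through to the final answer.)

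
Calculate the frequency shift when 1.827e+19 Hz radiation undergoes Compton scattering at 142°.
3.820e+18 Hz (decrease)

Convert frequency to wavelength (c = 299792458 m/s):
λ₀ = c/f₀ = 299792458/1.827e+19 = 1.6409002e-11 m = 16.4090 pm

Calculate Compton shift:
Δλ = λ_C(1 - cos(142°)) = 4.3383 pm

Final wavelength:
λ' = λ₀ + Δλ = 16.4090 + 4.3383 = 20.7473 pm

Final frequency:
f' = c/λ' = 299792458/2.0747270e-11 = 1.4449730e+19 Hz

Frequency shift (decrease):
Δf = f₀ - f' = 1.827e+19 - 1.4449730e+19 = 3.820e+18 Hz

(Intermediate values are shown rounded; full precision is carried through to the final answer.)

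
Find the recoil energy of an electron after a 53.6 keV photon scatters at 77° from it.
4.0299 keV

By energy conservation: K_e = E_initial - E_final

First find the scattered photon energy:
Initial wavelength: λ = hc/E = 23.1314 pm
Compton shift: Δλ = λ_C(1 - cos(77°)) = 1.8805 pm
Final wavelength: λ' = 23.1314 + 1.8805 = 25.0119 pm
Final photon energy: E' = hc/λ' = 49.5701 keV

Electron kinetic energy:
K_e = E - E' = 53.6000 - 49.5701 = 4.0299 keV

(Intermediate values are shown rounded; full precision is carried through to the final answer.)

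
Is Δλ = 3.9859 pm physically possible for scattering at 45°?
No, inconsistent

Calculate the expected shift for θ = 45°:

Δλ_expected = λ_C(1 - cos(45°))
Δλ_expected = 2.4263 × (1 - cos(45°))
Δλ_expected = 2.4263 × 0.2929
Δλ_expected = 0.7106 pm

Given shift: 3.9859 pm
Expected shift: 0.7106 pm
Difference: 3.2753 pm

The values do not match. The given shift corresponds to θ ≈ 130.0°, not 45°.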